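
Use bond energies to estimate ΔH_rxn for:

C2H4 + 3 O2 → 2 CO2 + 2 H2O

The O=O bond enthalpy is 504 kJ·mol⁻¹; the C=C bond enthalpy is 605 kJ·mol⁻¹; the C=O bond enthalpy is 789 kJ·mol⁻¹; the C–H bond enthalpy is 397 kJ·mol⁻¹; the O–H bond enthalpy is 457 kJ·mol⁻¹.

ΔH ≈ −1279 kJ

Bonds broken (reactants):
  C–H: 4 × 397 = 1588
  C=C: 1 × 605 = 605
  O=O: 3 × 504 = 1512
  Σ(broken) = 3705 kJ
Bonds formed (products):
  C=O: 4 × 789 = 3156
  O–H: 4 × 457 = 1828
  Σ(formed) = 4984 kJ
ΔH = Σ(broken) − Σ(formed) = 3705 − 4984 = −1279 kJ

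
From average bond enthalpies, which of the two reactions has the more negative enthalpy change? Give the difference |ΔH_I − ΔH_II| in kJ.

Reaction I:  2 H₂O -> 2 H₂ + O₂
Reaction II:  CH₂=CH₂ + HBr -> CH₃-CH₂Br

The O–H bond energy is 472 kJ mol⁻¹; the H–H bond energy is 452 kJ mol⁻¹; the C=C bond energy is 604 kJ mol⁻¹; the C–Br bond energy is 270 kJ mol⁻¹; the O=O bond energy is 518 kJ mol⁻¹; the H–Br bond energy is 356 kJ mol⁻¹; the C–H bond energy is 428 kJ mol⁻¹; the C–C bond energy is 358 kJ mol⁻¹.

Reaction I:
  Bonds broken (reactants):
    O–H: 4 × 472 = 1888
    Σ(broken) = 1888 kJ
  Bonds formed (products):
    H–H: 2 × 452 = 904
    O=O: 1 × 518 = 518
    Σ(formed) = 1422 kJ
  ΔH_I = 1888 − 1422 = +466 kJ
Reaction II:
  Bonds broken (reactants):
    C–H: 4 × 428 = 1712
    C=C: 1 × 604 = 604
    H–Br: 1 × 356 = 356
    Σ(broken) = 2672 kJ
  Bonds formed (products):
    C–Br: 1 × 270 = 270
    C–C: 1 × 358 = 358
    C–H: 5 × 428 = 2140
    Σ(formed) = 2768 kJ
  ΔH_II = 2672 − 2768 = −96 kJ
ΔH_I − ΔH_II = +562 kJ, so reaction II has the more negative ΔH; |ΔH_I − ΔH_II| = 562 kJ.

Reaction II, by 562 kJ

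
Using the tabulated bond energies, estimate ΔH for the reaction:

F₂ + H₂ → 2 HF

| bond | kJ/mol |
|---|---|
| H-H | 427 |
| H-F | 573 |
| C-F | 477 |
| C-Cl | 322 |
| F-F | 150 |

ΔH ≈ −569 kJ

Bonds broken (reactants):
  F-F: 1 × 150 = 150
  H-H: 1 × 427 = 427
  Σ(broken) = 577 kJ
Bonds formed (products):
  H-F: 2 × 573 = 1146
  Σ(formed) = 1146 kJ
ΔH = Σ(broken) − Σ(formed) = 577 − 1146 = −569 kJ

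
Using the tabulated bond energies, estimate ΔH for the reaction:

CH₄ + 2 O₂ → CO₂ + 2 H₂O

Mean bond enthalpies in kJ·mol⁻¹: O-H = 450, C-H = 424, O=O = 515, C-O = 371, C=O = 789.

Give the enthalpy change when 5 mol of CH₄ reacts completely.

ΔH = −3260 kJ

Bonds broken (reactants):
  C-H: 4 × 424 = 1696
  O=O: 2 × 515 = 1030
  Σ(broken) = 2726 kJ
Bonds formed (products):
  C=O: 2 × 789 = 1578
  O-H: 4 × 450 = 1800
  Σ(formed) = 3378 kJ
ΔH = Σ(broken) − Σ(formed) = 2726 − 3378 = −652 kJ
For 5× the reaction as written: 5 × (−652) = −3260 kJ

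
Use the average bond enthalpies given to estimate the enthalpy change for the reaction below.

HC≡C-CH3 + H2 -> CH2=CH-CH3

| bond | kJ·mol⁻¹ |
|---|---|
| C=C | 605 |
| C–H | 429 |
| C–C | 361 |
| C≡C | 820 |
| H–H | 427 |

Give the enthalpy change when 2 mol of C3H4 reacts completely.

Bonds broken (reactants):
  C≡C: 1 × 820 = 820
  C–C: 1 × 361 = 361
  C–H: 4 × 429 = 1716
  H–H: 1 × 427 = 427
  Σ(broken) = 3324 kJ
Bonds formed (products):
  C–C: 1 × 361 = 361
  C–H: 6 × 429 = 2574
  C=C: 1 × 605 = 605
  Σ(formed) = 3540 kJ
ΔH = Σ(broken) − Σ(formed) = 3324 − 3540 = −216 kJ
For 2× the reaction as written: 2 × (−216) = −432 kJ

ΔH = −432 kJ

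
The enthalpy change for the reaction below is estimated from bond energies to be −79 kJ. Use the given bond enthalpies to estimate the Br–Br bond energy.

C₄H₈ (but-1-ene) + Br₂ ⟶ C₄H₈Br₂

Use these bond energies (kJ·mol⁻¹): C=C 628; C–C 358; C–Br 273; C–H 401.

D(Br–Br) ≈ 197 kJ/mol

Let D be the Br–Br bond energy.
Σ(broken) = 1×D + 2×358 + 8×401 + 1×628 = 4552 + D
Σ(formed) = 2×273 + 3×358 + 8×401 = 4828
ΔH = Σ(broken) − Σ(formed) = (4552 + D) − (4828) = −276 + D
Setting this equal to −79 kJ gives D = 197 kJ/mol.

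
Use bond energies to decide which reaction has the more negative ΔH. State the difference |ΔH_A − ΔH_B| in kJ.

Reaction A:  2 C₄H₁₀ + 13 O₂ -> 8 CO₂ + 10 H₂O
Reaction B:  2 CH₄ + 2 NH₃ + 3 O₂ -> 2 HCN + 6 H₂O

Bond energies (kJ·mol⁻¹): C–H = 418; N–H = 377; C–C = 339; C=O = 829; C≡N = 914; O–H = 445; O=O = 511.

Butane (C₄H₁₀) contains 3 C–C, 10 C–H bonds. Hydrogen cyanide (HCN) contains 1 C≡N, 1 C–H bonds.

Reaction A:
  Bonds broken (reactants):
    C–C: 6 × 339 = 2034
    C–H: 20 × 418 = 8360
    O=O: 13 × 511 = 6643
    Σ(broken) = 17037 kJ
  Bonds formed (products):
    C=O: 16 × 829 = 13264
    O–H: 20 × 445 = 8900
    Σ(formed) = 22164 kJ
  ΔH_A = 17037 − 22164 = −5127 kJ
Reaction B:
  Bonds broken (reactants):
    C–H: 8 × 418 = 3344
    N–H: 6 × 377 = 2262
    O=O: 3 × 511 = 1533
    Σ(broken) = 7139 kJ
  Bonds formed (products):
    C≡N: 2 × 914 = 1828
    C–H: 2 × 418 = 836
    O–H: 12 × 445 = 5340
    Σ(formed) = 8004 kJ
  ΔH_B = 7139 − 8004 = −865 kJ
ΔH_A − ΔH_B = −4262 kJ, so reaction A has the more negative ΔH; |ΔH_A − ΔH_B| = 4262 kJ.

Reaction A, by 4262 kJ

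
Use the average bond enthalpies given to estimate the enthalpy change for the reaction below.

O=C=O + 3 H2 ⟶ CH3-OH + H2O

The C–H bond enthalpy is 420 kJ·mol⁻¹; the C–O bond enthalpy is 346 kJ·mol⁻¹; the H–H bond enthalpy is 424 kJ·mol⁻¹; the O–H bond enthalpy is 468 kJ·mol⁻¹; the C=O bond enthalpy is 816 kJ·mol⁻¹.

Bonds broken (reactants):
  C=O: 2 × 816 = 1632
  H–H: 3 × 424 = 1272
  Σ(broken) = 2904 kJ
Bonds formed (products):
  C–H: 3 × 420 = 1260
  C–O: 1 × 346 = 346
  O–H: 3 × 468 = 1404
  Σ(formed) = 3010 kJ
ΔH = Σ(broken) − Σ(formed) = 2904 − 3010 = −106 kJ

ΔH ≈ −106 kJ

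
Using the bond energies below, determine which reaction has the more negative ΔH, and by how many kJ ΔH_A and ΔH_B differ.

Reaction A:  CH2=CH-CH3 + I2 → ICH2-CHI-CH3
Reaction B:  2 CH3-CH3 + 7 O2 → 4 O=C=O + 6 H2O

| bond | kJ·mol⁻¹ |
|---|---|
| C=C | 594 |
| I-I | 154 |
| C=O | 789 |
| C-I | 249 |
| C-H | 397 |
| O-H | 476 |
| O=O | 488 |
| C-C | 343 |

Reaction B, by 3065 kJ

Reaction A:
  Bonds broken (reactants):
    C-C: 1 × 343 = 343
    C-H: 6 × 397 = 2382
    C=C: 1 × 594 = 594
    I-I: 1 × 154 = 154
    Σ(broken) = 3473 kJ
  Bonds formed (products):
    C-C: 2 × 343 = 686
    C-H: 6 × 397 = 2382
    C-I: 2 × 249 = 498
    Σ(formed) = 3566 kJ
  ΔH_A = 3473 − 3566 = −93 kJ
Reaction B:
  Bonds broken (reactants):
    C-C: 2 × 343 = 686
    C-H: 12 × 397 = 4764
    O=O: 7 × 488 = 3416
    Σ(broken) = 8866 kJ
  Bonds formed (products):
    C=O: 8 × 789 = 6312
    O-H: 12 × 476 = 5712
    Σ(formed) = 12024 kJ
  ΔH_B = 8866 − 12024 = −3158 kJ
ΔH_A − ΔH_B = +3065 kJ, so reaction B has the more negative ΔH; |ΔH_A − ΔH_B| = 3065 kJ.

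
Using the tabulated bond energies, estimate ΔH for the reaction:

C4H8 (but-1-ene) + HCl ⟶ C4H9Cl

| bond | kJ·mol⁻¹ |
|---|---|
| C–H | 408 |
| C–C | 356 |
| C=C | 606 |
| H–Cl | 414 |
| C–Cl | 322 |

ΔH ≈ −66 kJ

Bonds broken (reactants):
  C–C: 2 × 356 = 712
  C–H: 8 × 408 = 3264
  C=C: 1 × 606 = 606
  H–Cl: 1 × 414 = 414
  Σ(broken) = 4996 kJ
Bonds formed (products):
  C–C: 3 × 356 = 1068
  C–Cl: 1 × 322 = 322
  C–H: 9 × 408 = 3672
  Σ(formed) = 5062 kJ
ΔH = Σ(broken) − Σ(formed) = 4996 − 5062 = −66 kJ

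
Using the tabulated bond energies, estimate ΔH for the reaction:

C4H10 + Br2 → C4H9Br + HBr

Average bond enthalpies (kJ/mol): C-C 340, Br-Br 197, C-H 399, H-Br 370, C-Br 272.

ΔH ≈ −46 kJ

Bonds broken (reactants):
  Br-Br: 1 × 197 = 197
  C-C: 3 × 340 = 1020
  C-H: 10 × 399 = 3990
  Σ(broken) = 5207 kJ
Bonds formed (products):
  C-Br: 1 × 272 = 272
  C-C: 3 × 340 = 1020
  C-H: 9 × 399 = 3591
  H-Br: 1 × 370 = 370
  Σ(formed) = 5253 kJ
ΔH = Σ(broken) − Σ(formed) = 5207 − 5253 = −46 kJ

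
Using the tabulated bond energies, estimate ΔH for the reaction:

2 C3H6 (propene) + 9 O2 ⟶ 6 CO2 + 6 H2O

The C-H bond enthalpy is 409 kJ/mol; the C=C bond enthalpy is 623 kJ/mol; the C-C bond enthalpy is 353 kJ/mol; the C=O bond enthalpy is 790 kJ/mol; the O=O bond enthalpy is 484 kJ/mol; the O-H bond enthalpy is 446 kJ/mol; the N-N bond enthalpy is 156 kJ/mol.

Bonds broken (reactants):
  C-C: 2 × 353 = 706
  C-H: 12 × 409 = 4908
  C=C: 2 × 623 = 1246
  O=O: 9 × 484 = 4356
  Σ(broken) = 11216 kJ
Bonds formed (products):
  C=O: 12 × 790 = 9480
  O-H: 12 × 446 = 5352
  Σ(formed) = 14832 kJ
ΔH = Σ(broken) − Σ(formed) = 11216 − 14832 = −3616 kJ

ΔH ≈ −3616 kJ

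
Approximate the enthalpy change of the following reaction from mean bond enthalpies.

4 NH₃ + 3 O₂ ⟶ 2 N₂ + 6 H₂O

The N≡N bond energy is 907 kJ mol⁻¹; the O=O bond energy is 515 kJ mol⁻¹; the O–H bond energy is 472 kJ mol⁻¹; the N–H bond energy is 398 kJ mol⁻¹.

ΔH ≈ −1157 kJ

Bonds broken (reactants):
  N–H: 12 × 398 = 4776
  O=O: 3 × 515 = 1545
  Σ(broken) = 6321 kJ
Bonds formed (products):
  N≡N: 2 × 907 = 1814
  O–H: 12 × 472 = 5664
  Σ(formed) = 7478 kJ
ΔH = Σ(broken) − Σ(formed) = 6321 − 7478 = −1157 kJ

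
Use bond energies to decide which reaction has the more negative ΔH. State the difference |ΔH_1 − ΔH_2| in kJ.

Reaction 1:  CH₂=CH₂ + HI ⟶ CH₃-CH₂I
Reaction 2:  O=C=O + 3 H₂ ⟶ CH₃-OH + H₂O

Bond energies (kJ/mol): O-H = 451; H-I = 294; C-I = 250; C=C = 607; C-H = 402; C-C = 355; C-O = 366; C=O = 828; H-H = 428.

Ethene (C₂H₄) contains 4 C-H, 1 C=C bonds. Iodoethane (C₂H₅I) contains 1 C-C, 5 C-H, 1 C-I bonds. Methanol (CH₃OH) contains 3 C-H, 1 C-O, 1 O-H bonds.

Reaction 1, by 121 kJ

Reaction 1:
  Bonds broken (reactants):
    C-H: 4 × 402 = 1608
    C=C: 1 × 607 = 607
    H-I: 1 × 294 = 294
    Σ(broken) = 2509 kJ
  Bonds formed (products):
    C-C: 1 × 355 = 355
    C-H: 5 × 402 = 2010
    C-I: 1 × 250 = 250
    Σ(formed) = 2615 kJ
  ΔH_1 = 2509 − 2615 = −106 kJ
Reaction 2:
  Bonds broken (reactants):
    C=O: 2 × 828 = 1656
    H-H: 3 × 428 = 1284
    Σ(broken) = 2940 kJ
  Bonds formed (products):
    C-H: 3 × 402 = 1206
    C-O: 1 × 366 = 366
    O-H: 3 × 451 = 1353
    Σ(formed) = 2925 kJ
  ΔH_2 = 2940 − 2925 = +15 kJ
ΔH_1 − ΔH_2 = −121 kJ, so reaction 1 has the more negative ΔH; |ΔH_1 − ΔH_2| = 121 kJ.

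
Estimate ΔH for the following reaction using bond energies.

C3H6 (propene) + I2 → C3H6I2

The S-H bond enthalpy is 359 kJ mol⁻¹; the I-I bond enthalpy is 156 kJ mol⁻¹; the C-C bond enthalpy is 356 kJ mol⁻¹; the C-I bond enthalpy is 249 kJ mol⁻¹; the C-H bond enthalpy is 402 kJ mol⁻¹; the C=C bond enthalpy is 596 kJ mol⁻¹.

ΔH ≈ −102 kJ

Bonds broken (reactants):
  C-C: 1 × 356 = 356
  C-H: 6 × 402 = 2412
  C=C: 1 × 596 = 596
  I-I: 1 × 156 = 156
  Σ(broken) = 3520 kJ
Bonds formed (products):
  C-C: 2 × 356 = 712
  C-H: 6 × 402 = 2412
  C-I: 2 × 249 = 498
  Σ(formed) = 3622 kJ
ΔH = Σ(broken) − Σ(formed) = 3520 − 3622 = −102 kJ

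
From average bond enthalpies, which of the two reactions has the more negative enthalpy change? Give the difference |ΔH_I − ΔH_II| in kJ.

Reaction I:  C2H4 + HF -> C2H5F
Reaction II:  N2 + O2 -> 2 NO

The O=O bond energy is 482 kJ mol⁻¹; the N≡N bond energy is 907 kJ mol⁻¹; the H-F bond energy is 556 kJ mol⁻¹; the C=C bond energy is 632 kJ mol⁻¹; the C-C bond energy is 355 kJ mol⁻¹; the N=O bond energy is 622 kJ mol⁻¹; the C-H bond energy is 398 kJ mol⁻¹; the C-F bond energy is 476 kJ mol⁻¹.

Reaction I, by 186 kJ

Reaction I:
  Bonds broken (reactants):
    C-H: 4 × 398 = 1592
    C=C: 1 × 632 = 632
    H-F: 1 × 556 = 556
    Σ(broken) = 2780 kJ
  Bonds formed (products):
    C-C: 1 × 355 = 355
    C-F: 1 × 476 = 476
    C-H: 5 × 398 = 1990
    Σ(formed) = 2821 kJ
  ΔH_I = 2780 − 2821 = −41 kJ
Reaction II:
  Bonds broken (reactants):
    N≡N: 1 × 907 = 907
    O=O: 1 × 482 = 482
    Σ(broken) = 1389 kJ
  Bonds formed (products):
    N=O: 2 × 622 = 1244
    Σ(formed) = 1244 kJ
  ΔH_II = 1389 − 1244 = +145 kJ
ΔH_I − ΔH_II = −186 kJ, so reaction I has the more negative ΔH; |ΔH_I − ΔH_II| = 186 kJ.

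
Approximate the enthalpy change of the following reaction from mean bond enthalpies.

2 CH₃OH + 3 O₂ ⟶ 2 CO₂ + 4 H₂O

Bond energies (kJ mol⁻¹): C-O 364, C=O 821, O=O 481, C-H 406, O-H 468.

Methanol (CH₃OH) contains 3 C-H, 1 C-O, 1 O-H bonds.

Bonds broken (reactants):
  C-H: 6 × 406 = 2436
  C-O: 2 × 364 = 728
  O-H: 2 × 468 = 936
  O=O: 3 × 481 = 1443
  Σ(broken) = 5543 kJ
Bonds formed (products):
  C=O: 4 × 821 = 3284
  O-H: 8 × 468 = 3744
  Σ(formed) = 7028 kJ
ΔH = Σ(broken) − Σ(formed) = 5543 − 7028 = −1485 kJ

ΔH ≈ −1485 kJ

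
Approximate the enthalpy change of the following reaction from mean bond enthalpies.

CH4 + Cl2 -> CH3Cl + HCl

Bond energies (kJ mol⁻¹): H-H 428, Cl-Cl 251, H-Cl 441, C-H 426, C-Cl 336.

ΔH ≈ −100 kJ

Bonds broken (reactants):
  C-H: 4 × 426 = 1704
  Cl-Cl: 1 × 251 = 251
  Σ(broken) = 1955 kJ
Bonds formed (products):
  C-Cl: 1 × 336 = 336
  C-H: 3 × 426 = 1278
  H-Cl: 1 × 441 = 441
  Σ(formed) = 2055 kJ
ΔH = Σ(broken) − Σ(formed) = 1955 − 2055 = −100 kJ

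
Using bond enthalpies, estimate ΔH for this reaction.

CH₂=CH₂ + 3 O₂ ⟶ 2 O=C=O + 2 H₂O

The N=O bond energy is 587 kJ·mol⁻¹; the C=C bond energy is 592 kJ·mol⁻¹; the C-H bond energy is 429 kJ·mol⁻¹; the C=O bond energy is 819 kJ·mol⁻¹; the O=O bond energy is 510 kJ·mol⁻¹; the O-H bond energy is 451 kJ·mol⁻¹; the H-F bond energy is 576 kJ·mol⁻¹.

ΔH ≈ −1242 kJ

Bonds broken (reactants):
  C-H: 4 × 429 = 1716
  C=C: 1 × 592 = 592
  O=O: 3 × 510 = 1530
  Σ(broken) = 3838 kJ
Bonds formed (products):
  C=O: 4 × 819 = 3276
  O-H: 4 × 451 = 1804
  Σ(formed) = 5080 kJ
ΔH = Σ(broken) − Σ(formed) = 3838 − 5080 = −1242 kJ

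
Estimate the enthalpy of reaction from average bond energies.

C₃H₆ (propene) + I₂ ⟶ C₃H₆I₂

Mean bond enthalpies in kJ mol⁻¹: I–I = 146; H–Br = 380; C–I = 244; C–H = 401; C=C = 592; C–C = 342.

Bonds broken (reactants):
  C–C: 1 × 342 = 342
  C–H: 6 × 401 = 2406
  C=C: 1 × 592 = 592
  I–I: 1 × 146 = 146
  Σ(broken) = 3486 kJ
Bonds formed (products):
  C–C: 2 × 342 = 684
  C–H: 6 × 401 = 2406
  C–I: 2 × 244 = 488
  Σ(formed) = 3578 kJ
ΔH = Σ(broken) − Σ(formed) = 3486 − 3578 = −92 kJ

ΔH ≈ −92 kJ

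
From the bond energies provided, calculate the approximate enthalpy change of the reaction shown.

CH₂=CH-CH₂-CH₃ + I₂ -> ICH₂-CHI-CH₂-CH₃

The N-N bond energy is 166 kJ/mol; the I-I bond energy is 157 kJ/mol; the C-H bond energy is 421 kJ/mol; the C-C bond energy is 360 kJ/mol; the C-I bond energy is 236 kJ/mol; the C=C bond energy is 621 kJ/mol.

ΔH ≈ −54 kJ

Bonds broken (reactants):
  C-C: 2 × 360 = 720
  C-H: 8 × 421 = 3368
  C=C: 1 × 621 = 621
  I-I: 1 × 157 = 157
  Σ(broken) = 4866 kJ
Bonds formed (products):
  C-C: 3 × 360 = 1080
  C-H: 8 × 421 = 3368
  C-I: 2 × 236 = 472
  Σ(formed) = 4920 kJ
ΔH = Σ(broken) − Σ(formed) = 4866 − 4920 = −54 kJ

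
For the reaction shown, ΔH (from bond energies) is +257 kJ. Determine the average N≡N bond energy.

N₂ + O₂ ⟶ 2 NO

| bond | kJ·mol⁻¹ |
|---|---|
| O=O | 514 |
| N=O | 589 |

Let D be the N≡N bond energy.
Σ(broken) = 1×D + 1×514 = 514 + D
Σ(formed) = 2×589 = 1178
ΔH = Σ(broken) − Σ(formed) = (514 + D) − (1178) = −664 + D
Setting this equal to +257 kJ gives D = 921 kJ/mol.

D(N≡N) ≈ 921 kJ/mol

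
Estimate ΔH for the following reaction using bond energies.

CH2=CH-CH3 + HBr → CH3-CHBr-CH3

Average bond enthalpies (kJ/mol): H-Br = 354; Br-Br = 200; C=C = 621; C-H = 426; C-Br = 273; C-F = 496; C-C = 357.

ΔH ≈ −81 kJ

Bonds broken (reactants):
  C-C: 1 × 357 = 357
  C-H: 6 × 426 = 2556
  C=C: 1 × 621 = 621
  H-Br: 1 × 354 = 354
  Σ(broken) = 3888 kJ
Bonds formed (products):
  C-Br: 1 × 273 = 273
  C-C: 2 × 357 = 714
  C-H: 7 × 426 = 2982
  Σ(formed) = 3969 kJ
ΔH = Σ(broken) − Σ(formed) = 3888 − 3969 = −81 kJ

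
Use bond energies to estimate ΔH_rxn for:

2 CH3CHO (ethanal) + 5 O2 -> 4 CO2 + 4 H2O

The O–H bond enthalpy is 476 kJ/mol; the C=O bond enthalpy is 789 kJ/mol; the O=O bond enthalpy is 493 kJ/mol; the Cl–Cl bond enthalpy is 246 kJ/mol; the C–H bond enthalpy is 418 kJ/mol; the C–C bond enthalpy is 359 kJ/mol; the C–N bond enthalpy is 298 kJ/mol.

ΔH ≈ −2015 kJ

Bonds broken (reactants):
  C–C: 2 × 359 = 718
  C–H: 8 × 418 = 3344
  C=O: 2 × 789 = 1578
  O=O: 5 × 493 = 2465
  Σ(broken) = 8105 kJ
Bonds formed (products):
  C=O: 8 × 789 = 6312
  O–H: 8 × 476 = 3808
  Σ(formed) = 10120 kJ
ΔH = Σ(broken) − Σ(formed) = 8105 − 10120 = −2015 kJ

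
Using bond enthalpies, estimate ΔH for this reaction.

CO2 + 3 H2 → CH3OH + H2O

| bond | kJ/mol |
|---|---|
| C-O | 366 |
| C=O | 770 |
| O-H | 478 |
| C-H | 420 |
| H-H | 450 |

ΔH ≈ −170 kJ

Bonds broken (reactants):
  C=O: 2 × 770 = 1540
  H-H: 3 × 450 = 1350
  Σ(broken) = 2890 kJ
Bonds formed (products):
  C-H: 3 × 420 = 1260
  C-O: 1 × 366 = 366
  O-H: 3 × 478 = 1434
  Σ(formed) = 3060 kJ
ΔH = Σ(broken) − Σ(formed) = 2890 − 3060 = −170 kJ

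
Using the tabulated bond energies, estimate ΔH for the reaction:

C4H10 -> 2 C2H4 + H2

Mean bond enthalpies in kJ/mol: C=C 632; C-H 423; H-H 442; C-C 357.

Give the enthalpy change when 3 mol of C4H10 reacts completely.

ΔH = +633 kJ

Bonds broken (reactants):
  C-C: 3 × 357 = 1071
  C-H: 10 × 423 = 4230
  Σ(broken) = 5301 kJ
Bonds formed (products):
  C-H: 8 × 423 = 3384
  C=C: 2 × 632 = 1264
  H-H: 1 × 442 = 442
  Σ(formed) = 5090 kJ
ΔH = Σ(broken) − Σ(formed) = 5301 − 5090 = +211 kJ
For 3× the reaction as written: 3 × (+211) = +633 kJ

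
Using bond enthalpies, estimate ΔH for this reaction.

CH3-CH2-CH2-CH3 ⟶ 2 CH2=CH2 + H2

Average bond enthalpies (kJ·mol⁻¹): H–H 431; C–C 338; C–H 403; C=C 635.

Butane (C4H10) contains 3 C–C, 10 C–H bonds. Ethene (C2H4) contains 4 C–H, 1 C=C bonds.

Bonds broken (reactants):
  C–C: 3 × 338 = 1014
  C–H: 10 × 403 = 4030
  Σ(broken) = 5044 kJ
Bonds formed (products):
  C–H: 8 × 403 = 3224
  C=C: 2 × 635 = 1270
  H–H: 1 × 431 = 431
  Σ(formed) = 4925 kJ
ΔH = Σ(broken) − Σ(formed) = 5044 − 4925 = +119 kJ

ΔH ≈ +119 kJ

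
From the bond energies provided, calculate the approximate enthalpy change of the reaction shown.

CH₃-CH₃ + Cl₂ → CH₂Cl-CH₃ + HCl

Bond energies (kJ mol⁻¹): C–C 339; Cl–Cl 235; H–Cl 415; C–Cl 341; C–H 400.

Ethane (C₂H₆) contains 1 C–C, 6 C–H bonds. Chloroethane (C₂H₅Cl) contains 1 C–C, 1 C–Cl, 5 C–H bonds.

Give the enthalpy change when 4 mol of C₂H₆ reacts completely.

ΔH = −484 kJ

Bonds broken (reactants):
  C–C: 1 × 339 = 339
  C–H: 6 × 400 = 2400
  Cl–Cl: 1 × 235 = 235
  Σ(broken) = 2974 kJ
Bonds formed (products):
  C–C: 1 × 339 = 339
  C–Cl: 1 × 341 = 341
  C–H: 5 × 400 = 2000
  H–Cl: 1 × 415 = 415
  Σ(formed) = 3095 kJ
ΔH = Σ(broken) − Σ(formed) = 2974 − 3095 = −121 kJ
For 4× the reaction as written: 4 × (−121) = −484 kJ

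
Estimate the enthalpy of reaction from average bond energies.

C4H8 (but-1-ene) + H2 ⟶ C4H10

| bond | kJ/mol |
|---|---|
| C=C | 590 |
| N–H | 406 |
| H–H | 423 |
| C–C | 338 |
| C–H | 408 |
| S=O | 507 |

ΔH ≈ −141 kJ

Bonds broken (reactants):
  C–C: 2 × 338 = 676
  C–H: 8 × 408 = 3264
  C=C: 1 × 590 = 590
  H–H: 1 × 423 = 423
  Σ(broken) = 4953 kJ
Bonds formed (products):
  C–C: 3 × 338 = 1014
  C–H: 10 × 408 = 4080
  Σ(formed) = 5094 kJ
ΔH = Σ(broken) − Σ(formed) = 4953 − 5094 = −141 kJ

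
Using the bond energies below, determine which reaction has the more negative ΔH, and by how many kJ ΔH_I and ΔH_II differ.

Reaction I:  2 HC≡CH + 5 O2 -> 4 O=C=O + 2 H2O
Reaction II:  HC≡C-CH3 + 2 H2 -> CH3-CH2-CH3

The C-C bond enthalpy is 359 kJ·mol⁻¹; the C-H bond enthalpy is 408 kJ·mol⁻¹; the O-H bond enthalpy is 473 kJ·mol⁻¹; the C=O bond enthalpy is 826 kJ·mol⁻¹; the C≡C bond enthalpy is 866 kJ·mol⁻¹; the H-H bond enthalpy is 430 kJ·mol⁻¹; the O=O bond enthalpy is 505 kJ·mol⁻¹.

Reaction I:
  Bonds broken (reactants):
    C≡C: 2 × 866 = 1732
    C-H: 4 × 408 = 1632
    O=O: 5 × 505 = 2525
    Σ(broken) = 5889 kJ
  Bonds formed (products):
    C=O: 8 × 826 = 6608
    O-H: 4 × 473 = 1892
    Σ(formed) = 8500 kJ
  ΔH_I = 5889 − 8500 = −2611 kJ
Reaction II:
  Bonds broken (reactants):
    C≡C: 1 × 866 = 866
    C-C: 1 × 359 = 359
    C-H: 4 × 408 = 1632
    H-H: 2 × 430 = 860
    Σ(broken) = 3717 kJ
  Bonds formed (products):
    C-C: 2 × 359 = 718
    C-H: 8 × 408 = 3264
    Σ(formed) = 3982 kJ
  ΔH_II = 3717 − 3982 = −265 kJ
ΔH_I − ΔH_II = −2346 kJ, so reaction I has the more negative ΔH; |ΔH_I − ΔH_II| = 2346 kJ.

Reaction I, by 2346 kJ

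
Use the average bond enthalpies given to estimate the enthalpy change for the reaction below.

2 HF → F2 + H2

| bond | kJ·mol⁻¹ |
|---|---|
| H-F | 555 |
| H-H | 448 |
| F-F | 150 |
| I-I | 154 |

ΔH ≈ +512 kJ

Bonds broken (reactants):
  H-F: 2 × 555 = 1110
  Σ(broken) = 1110 kJ
Bonds formed (products):
  F-F: 1 × 150 = 150
  H-H: 1 × 448 = 448
  Σ(formed) = 598 kJ
ΔH = Σ(broken) − Σ(formed) = 1110 − 598 = +512 kJ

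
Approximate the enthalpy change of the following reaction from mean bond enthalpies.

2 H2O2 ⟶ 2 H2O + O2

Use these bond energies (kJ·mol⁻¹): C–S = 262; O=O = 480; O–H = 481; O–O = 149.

Bonds broken (reactants):
  O–H: 4 × 481 = 1924
  O–O: 2 × 149 = 298
  Σ(broken) = 2222 kJ
Bonds formed (products):
  O–H: 4 × 481 = 1924
  O=O: 1 × 480 = 480
  Σ(formed) = 2404 kJ
ΔH = Σ(broken) − Σ(formed) = 2222 − 2404 = −182 kJ

ΔH ≈ −182 kJ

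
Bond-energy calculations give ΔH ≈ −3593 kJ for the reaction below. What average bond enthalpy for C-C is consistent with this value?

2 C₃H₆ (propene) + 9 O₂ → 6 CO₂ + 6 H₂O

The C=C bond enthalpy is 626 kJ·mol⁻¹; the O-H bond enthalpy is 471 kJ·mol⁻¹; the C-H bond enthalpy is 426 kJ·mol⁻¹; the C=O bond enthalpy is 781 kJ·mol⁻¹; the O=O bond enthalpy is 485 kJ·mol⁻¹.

D(C-C) ≈ 351 kJ/mol

Let D be the C-C bond energy.
Σ(broken) = 2×D + 12×426 + 2×626 + 9×485 = 10729 + 2D
Σ(formed) = 12×781 + 12×471 = 15024
ΔH = Σ(broken) − Σ(formed) = (10729 + 2D) − (15024) = −4295 + 2D
Setting this equal to −3593 kJ gives 2D = 702, so D = 351 kJ/mol.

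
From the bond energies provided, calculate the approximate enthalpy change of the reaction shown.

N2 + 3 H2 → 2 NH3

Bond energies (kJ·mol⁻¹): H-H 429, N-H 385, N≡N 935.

ΔH ≈ −88 kJ

Bonds broken (reactants):
  H-H: 3 × 429 = 1287
  N≡N: 1 × 935 = 935
  Σ(broken) = 2222 kJ
Bonds formed (products):
  N-H: 6 × 385 = 2310
  Σ(formed) = 2310 kJ
ΔH = Σ(broken) − Σ(formed) = 2222 − 2310 = −88 kJ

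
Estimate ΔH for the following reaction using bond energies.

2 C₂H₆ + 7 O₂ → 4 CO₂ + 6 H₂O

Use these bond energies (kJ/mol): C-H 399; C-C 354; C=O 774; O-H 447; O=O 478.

Bonds broken (reactants):
  C-C: 2 × 354 = 708
  C-H: 12 × 399 = 4788
  O=O: 7 × 478 = 3346
  Σ(broken) = 8842 kJ
Bonds formed (products):
  C=O: 8 × 774 = 6192
  O-H: 12 × 447 = 5364
  Σ(formed) = 11556 kJ
ΔH = Σ(broken) − Σ(formed) = 8842 − 11556 = −2714 kJ

ΔH ≈ −2714 kJ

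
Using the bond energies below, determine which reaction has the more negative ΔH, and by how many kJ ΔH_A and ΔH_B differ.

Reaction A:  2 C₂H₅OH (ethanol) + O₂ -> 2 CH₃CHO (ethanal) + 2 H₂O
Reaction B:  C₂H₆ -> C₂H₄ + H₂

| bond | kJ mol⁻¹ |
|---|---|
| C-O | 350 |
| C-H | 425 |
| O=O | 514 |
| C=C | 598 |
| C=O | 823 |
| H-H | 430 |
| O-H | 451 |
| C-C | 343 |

Reaction A:
  Bonds broken (reactants):
    C-C: 2 × 343 = 686
    C-H: 10 × 425 = 4250
    C-O: 2 × 350 = 700
    O-H: 2 × 451 = 902
    O=O: 1 × 514 = 514
    Σ(broken) = 7052 kJ
  Bonds formed (products):
    C-C: 2 × 343 = 686
    C-H: 8 × 425 = 3400
    C=O: 2 × 823 = 1646
    O-H: 4 × 451 = 1804
    Σ(formed) = 7536 kJ
  ΔH_A = 7052 − 7536 = −484 kJ
Reaction B:
  Bonds broken (reactants):
    C-C: 1 × 343 = 343
    C-H: 6 × 425 = 2550
    Σ(broken) = 2893 kJ
  Bonds formed (products):
    C-H: 4 × 425 = 1700
    C=C: 1 × 598 = 598
    H-H: 1 × 430 = 430
    Σ(formed) = 2728 kJ
  ΔH_B = 2893 − 2728 = +165 kJ
ΔH_A − ΔH_B = −649 kJ, so reaction A has the more negative ΔH; |ΔH_A − ΔH_B| = 649 kJ.

Reaction A, by 649 kJ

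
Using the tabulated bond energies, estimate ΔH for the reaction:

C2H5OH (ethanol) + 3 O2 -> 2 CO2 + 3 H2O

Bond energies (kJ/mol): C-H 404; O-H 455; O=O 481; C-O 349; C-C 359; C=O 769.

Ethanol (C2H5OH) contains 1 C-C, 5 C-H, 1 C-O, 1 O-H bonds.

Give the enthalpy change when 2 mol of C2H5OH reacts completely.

ΔH = −2360 kJ

Bonds broken (reactants):
  C-C: 1 × 359 = 359
  C-H: 5 × 404 = 2020
  C-O: 1 × 349 = 349
  O-H: 1 × 455 = 455
  O=O: 3 × 481 = 1443
  Σ(broken) = 4626 kJ
Bonds formed (products):
  C=O: 4 × 769 = 3076
  O-H: 6 × 455 = 2730
  Σ(formed) = 5806 kJ
ΔH = Σ(broken) − Σ(formed) = 4626 − 5806 = −1180 kJ
For 2× the reaction as written: 2 × (−1180) = −2360 kJ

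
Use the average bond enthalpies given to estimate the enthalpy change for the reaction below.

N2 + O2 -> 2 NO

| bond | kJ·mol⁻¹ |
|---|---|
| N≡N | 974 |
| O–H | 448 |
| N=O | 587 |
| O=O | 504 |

ΔH ≈ +304 kJ

Bonds broken (reactants):
  N≡N: 1 × 974 = 974
  O=O: 1 × 504 = 504
  Σ(broken) = 1478 kJ
Bonds formed (products):
  N=O: 2 × 587 = 1174
  Σ(formed) = 1174 kJ
ΔH = Σ(broken) − Σ(formed) = 1478 − 1174 = +304 kJ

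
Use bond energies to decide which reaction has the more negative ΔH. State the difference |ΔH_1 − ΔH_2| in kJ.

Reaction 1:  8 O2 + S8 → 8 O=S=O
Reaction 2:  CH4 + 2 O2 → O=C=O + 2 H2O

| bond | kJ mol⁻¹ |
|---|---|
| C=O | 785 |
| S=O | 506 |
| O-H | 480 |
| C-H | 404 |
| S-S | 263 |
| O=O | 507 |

Reaction 1:
  Bonds broken (reactants):
    O=O: 8 × 507 = 4056
    S-S: 8 × 263 = 2104
    Σ(broken) = 6160 kJ
  Bonds formed (products):
    S=O: 16 × 506 = 8096
    Σ(formed) = 8096 kJ
  ΔH_1 = 6160 − 8096 = −1936 kJ
Reaction 2:
  Bonds broken (reactants):
    C-H: 4 × 404 = 1616
    O=O: 2 × 507 = 1014
    Σ(broken) = 2630 kJ
  Bonds formed (products):
    C=O: 2 × 785 = 1570
    O-H: 4 × 480 = 1920
    Σ(formed) = 3490 kJ
  ΔH_2 = 2630 − 3490 = −860 kJ
ΔH_1 − ΔH_2 = −1076 kJ, so reaction 1 has the more negative ΔH; |ΔH_1 − ΔH_2| = 1076 kJ.

Reaction 1, by 1076 kJ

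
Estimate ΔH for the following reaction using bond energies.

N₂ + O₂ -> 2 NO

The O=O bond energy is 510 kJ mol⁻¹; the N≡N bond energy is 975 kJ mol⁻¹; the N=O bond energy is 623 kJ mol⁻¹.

ΔH ≈ +239 kJ

Bonds broken (reactants):
  N≡N: 1 × 975 = 975
  O=O: 1 × 510 = 510
  Σ(broken) = 1485 kJ
Bonds formed (products):
  N=O: 2 × 623 = 1246
  Σ(formed) = 1246 kJ
ΔH = Σ(broken) − Σ(formed) = 1485 − 1246 = +239 kJ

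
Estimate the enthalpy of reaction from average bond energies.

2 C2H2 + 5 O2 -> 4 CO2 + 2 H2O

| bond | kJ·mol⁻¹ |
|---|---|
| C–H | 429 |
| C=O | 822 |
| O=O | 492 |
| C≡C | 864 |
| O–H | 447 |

Bonds broken (reactants):
  C≡C: 2 × 864 = 1728
  C–H: 4 × 429 = 1716
  O=O: 5 × 492 = 2460
  Σ(broken) = 5904 kJ
Bonds formed (products):
  C=O: 8 × 822 = 6576
  O–H: 4 × 447 = 1788
  Σ(formed) = 8364 kJ
ΔH = Σ(broken) − Σ(formed) = 5904 − 8364 = −2460 kJ

ΔH ≈ −2460 kJ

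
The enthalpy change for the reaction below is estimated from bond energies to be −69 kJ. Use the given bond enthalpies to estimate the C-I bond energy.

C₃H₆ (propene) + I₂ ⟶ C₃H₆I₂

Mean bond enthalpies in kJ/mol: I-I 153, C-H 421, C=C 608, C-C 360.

Let D be the C-I bond energy.
Σ(broken) = 1×360 + 6×421 + 1×608 + 1×153 = 3647
Σ(formed) = 2×360 + 6×421 + 2×D = 3246 + 2D
ΔH = Σ(broken) − Σ(formed) = (3647) − (3246 + 2D) = +401 − 2D
Setting this equal to −69 kJ gives 2D = 470, so D = 235 kJ/mol.

D(C-I) ≈ 235 kJ/mol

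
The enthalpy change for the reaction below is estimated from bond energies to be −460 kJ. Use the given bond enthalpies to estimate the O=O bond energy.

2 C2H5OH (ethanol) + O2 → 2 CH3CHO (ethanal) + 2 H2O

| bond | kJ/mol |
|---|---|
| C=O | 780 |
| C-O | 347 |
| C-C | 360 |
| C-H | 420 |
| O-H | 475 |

Let D be the O=O bond energy.
Σ(broken) = 2×360 + 10×420 + 2×347 + 2×475 + 1×D = 6564 + D
Σ(formed) = 2×360 + 8×420 + 2×780 + 4×475 = 7540
ΔH = Σ(broken) − Σ(formed) = (6564 + D) − (7540) = −976 + D
Setting this equal to −460 kJ gives D = 516 kJ/mol.

D(O=O) ≈ 516 kJ/mol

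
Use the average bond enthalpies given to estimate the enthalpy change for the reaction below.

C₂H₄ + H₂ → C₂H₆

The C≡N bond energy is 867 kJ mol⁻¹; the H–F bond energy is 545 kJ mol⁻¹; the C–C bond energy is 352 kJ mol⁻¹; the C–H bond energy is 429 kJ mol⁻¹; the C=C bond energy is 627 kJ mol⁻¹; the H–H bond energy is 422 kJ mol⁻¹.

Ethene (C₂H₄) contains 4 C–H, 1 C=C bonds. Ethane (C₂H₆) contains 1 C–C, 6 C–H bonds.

ΔH ≈ −161 kJ

Bonds broken (reactants):
  C–H: 4 × 429 = 1716
  C=C: 1 × 627 = 627
  H–H: 1 × 422 = 422
  Σ(broken) = 2765 kJ
Bonds formed (products):
  C–C: 1 × 352 = 352
  C–H: 6 × 429 = 2574
  Σ(formed) = 2926 kJ
ΔH = Σ(broken) − Σ(formed) = 2765 − 2926 = −161 kJ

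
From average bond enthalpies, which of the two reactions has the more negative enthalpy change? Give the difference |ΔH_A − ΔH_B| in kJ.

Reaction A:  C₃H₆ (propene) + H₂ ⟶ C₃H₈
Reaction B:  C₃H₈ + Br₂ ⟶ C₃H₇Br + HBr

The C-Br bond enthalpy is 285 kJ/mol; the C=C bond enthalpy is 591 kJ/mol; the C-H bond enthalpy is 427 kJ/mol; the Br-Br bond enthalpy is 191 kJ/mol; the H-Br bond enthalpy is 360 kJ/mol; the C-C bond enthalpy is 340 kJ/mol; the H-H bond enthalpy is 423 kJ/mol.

Reaction A:
  Bonds broken (reactants):
    C-C: 1 × 340 = 340
    C-H: 6 × 427 = 2562
    C=C: 1 × 591 = 591
    H-H: 1 × 423 = 423
    Σ(broken) = 3916 kJ
  Bonds formed (products):
    C-C: 2 × 340 = 680
    C-H: 8 × 427 = 3416
    Σ(formed) = 4096 kJ
  ΔH_A = 3916 − 4096 = −180 kJ
Reaction B:
  Bonds broken (reactants):
    Br-Br: 1 × 191 = 191
    C-C: 2 × 340 = 680
    C-H: 8 × 427 = 3416
    Σ(broken) = 4287 kJ
  Bonds formed (products):
    C-Br: 1 × 285 = 285
    C-C: 2 × 340 = 680
    C-H: 7 × 427 = 2989
    H-Br: 1 × 360 = 360
    Σ(formed) = 4314 kJ
  ΔH_B = 4287 − 4314 = −27 kJ
ΔH_A − ΔH_B = −153 kJ, so reaction A has the more negative ΔH; |ΔH_A − ΔH_B| = 153 kJ.

Reaction A, by 153 kJ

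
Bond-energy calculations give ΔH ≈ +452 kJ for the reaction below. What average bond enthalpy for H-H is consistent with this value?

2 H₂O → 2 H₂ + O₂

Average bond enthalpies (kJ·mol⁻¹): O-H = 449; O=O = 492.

D(H-H) ≈ 426 kJ/mol

Let D be the H-H bond energy.
Σ(broken) = 4×449 = 1796
Σ(formed) = 2×D + 1×492 = 492 + 2D
ΔH = Σ(broken) − Σ(formed) = (1796) − (492 + 2D) = +1304 − 2D
Setting this equal to +452 kJ gives 2D = 852, so D = 426 kJ/mol.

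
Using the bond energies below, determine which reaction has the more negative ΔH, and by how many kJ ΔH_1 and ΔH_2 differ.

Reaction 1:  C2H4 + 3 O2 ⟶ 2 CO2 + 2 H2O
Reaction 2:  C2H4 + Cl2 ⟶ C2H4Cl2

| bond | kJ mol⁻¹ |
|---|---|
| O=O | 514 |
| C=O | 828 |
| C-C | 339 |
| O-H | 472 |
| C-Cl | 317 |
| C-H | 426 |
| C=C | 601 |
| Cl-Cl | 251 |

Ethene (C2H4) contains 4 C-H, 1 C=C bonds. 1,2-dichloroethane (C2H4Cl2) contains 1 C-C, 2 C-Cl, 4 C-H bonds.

Reaction 1:
  Bonds broken (reactants):
    C-H: 4 × 426 = 1704
    C=C: 1 × 601 = 601
    O=O: 3 × 514 = 1542
    Σ(broken) = 3847 kJ
  Bonds formed (products):
    C=O: 4 × 828 = 3312
    O-H: 4 × 472 = 1888
    Σ(formed) = 5200 kJ
  ΔH_1 = 3847 − 5200 = −1353 kJ
Reaction 2:
  Bonds broken (reactants):
    C-H: 4 × 426 = 1704
    C=C: 1 × 601 = 601
    Cl-Cl: 1 × 251 = 251
    Σ(broken) = 2556 kJ
  Bonds formed (products):
    C-C: 1 × 339 = 339
    C-Cl: 2 × 317 = 634
    C-H: 4 × 426 = 1704
    Σ(formed) = 2677 kJ
  ΔH_2 = 2556 − 2677 = −121 kJ
ΔH_1 − ΔH_2 = −1232 kJ, so reaction 1 has the more negative ΔH; |ΔH_1 − ΔH_2| = 1232 kJ.

Reaction 1, by 1232 kJ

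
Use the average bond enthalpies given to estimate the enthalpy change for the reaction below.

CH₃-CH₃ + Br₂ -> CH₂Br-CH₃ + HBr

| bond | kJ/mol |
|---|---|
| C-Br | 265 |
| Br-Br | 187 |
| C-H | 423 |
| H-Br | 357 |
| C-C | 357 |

ΔH ≈ −12 kJ

Bonds broken (reactants):
  Br-Br: 1 × 187 = 187
  C-C: 1 × 357 = 357
  C-H: 6 × 423 = 2538
  Σ(broken) = 3082 kJ
Bonds formed (products):
  C-Br: 1 × 265 = 265
  C-C: 1 × 357 = 357
  C-H: 5 × 423 = 2115
  H-Br: 1 × 357 = 357
  Σ(formed) = 3094 kJ
ΔH = Σ(broken) − Σ(formed) = 3082 − 3094 = −12 kJ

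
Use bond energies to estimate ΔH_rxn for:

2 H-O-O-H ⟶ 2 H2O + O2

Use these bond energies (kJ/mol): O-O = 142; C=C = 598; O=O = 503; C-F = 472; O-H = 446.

Bonds broken (reactants):
  O-H: 4 × 446 = 1784
  O-O: 2 × 142 = 284
  Σ(broken) = 2068 kJ
Bonds formed (products):
  O-H: 4 × 446 = 1784
  O=O: 1 × 503 = 503
  Σ(formed) = 2287 kJ
ΔH = Σ(broken) − Σ(formed) = 2068 − 2287 = −219 kJ

ΔH ≈ −219 kJ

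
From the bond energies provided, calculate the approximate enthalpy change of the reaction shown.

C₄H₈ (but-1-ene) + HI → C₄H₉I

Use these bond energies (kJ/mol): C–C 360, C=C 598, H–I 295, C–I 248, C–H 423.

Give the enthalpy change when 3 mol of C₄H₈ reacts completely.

ΔH = −414 kJ

Bonds broken (reactants):
  C–C: 2 × 360 = 720
  C–H: 8 × 423 = 3384
  C=C: 1 × 598 = 598
  H–I: 1 × 295 = 295
  Σ(broken) = 4997 kJ
Bonds formed (products):
  C–C: 3 × 360 = 1080
  C–H: 9 × 423 = 3807
  C–I: 1 × 248 = 248
  Σ(formed) = 5135 kJ
ΔH = Σ(broken) − Σ(formed) = 4997 − 5135 = −138 kJ
For 3× the reaction as written: 3 × (−138) = −414 kJ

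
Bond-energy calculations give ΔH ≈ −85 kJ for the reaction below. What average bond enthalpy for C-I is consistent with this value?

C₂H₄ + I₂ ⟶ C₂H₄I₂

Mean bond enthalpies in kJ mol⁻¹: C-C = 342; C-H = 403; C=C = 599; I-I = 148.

Let D be the C-I bond energy.
Σ(broken) = 4×403 + 1×599 + 1×148 = 2359
Σ(formed) = 1×342 + 4×403 + 2×D = 1954 + 2D
ΔH = Σ(broken) − Σ(formed) = (2359) − (1954 + 2D) = +405 − 2D
Setting this equal to −85 kJ gives 2D = 490, so D = 245 kJ/mol.

D(C-I) ≈ 245 kJ/mol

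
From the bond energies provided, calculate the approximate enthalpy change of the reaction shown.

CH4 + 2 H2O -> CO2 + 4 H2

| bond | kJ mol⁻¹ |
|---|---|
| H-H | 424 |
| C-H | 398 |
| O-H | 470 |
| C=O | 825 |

Bonds broken (reactants):
  C-H: 4 × 398 = 1592
  O-H: 4 × 470 = 1880
  Σ(broken) = 3472 kJ
Bonds formed (products):
  C=O: 2 × 825 = 1650
  H-H: 4 × 424 = 1696
  Σ(formed) = 3346 kJ
ΔH = Σ(broken) − Σ(formed) = 3472 − 3346 = +126 kJ

ΔH ≈ +126 kJ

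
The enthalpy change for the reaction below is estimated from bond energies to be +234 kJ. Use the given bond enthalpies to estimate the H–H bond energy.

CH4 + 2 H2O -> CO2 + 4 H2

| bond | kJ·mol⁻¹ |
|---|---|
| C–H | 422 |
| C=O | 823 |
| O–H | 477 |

D(H–H) ≈ 429 kJ/mol

Let D be the H–H bond energy.
Σ(broken) = 4×422 + 4×477 = 3596
Σ(formed) = 2×823 + 4×D = 1646 + 4D
ΔH = Σ(broken) − Σ(formed) = (3596) − (1646 + 4D) = +1950 − 4D
Setting this equal to +234 kJ gives 4D = 1716, so D = 429 kJ/mol.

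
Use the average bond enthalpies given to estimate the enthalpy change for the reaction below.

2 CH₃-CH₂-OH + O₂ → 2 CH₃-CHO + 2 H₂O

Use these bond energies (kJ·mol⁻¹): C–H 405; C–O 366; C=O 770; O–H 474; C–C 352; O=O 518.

ΔH ≈ −428 kJ

Bonds broken (reactants):
  C–C: 2 × 352 = 704
  C–H: 10 × 405 = 4050
  C–O: 2 × 366 = 732
  O–H: 2 × 474 = 948
  O=O: 1 × 518 = 518
  Σ(broken) = 6952 kJ
Bonds formed (products):
  C–C: 2 × 352 = 704
  C–H: 8 × 405 = 3240
  C=O: 2 × 770 = 1540
  O–H: 4 × 474 = 1896
  Σ(formed) = 7380 kJ
ΔH = Σ(broken) − Σ(formed) = 6952 − 7380 = −428 kJ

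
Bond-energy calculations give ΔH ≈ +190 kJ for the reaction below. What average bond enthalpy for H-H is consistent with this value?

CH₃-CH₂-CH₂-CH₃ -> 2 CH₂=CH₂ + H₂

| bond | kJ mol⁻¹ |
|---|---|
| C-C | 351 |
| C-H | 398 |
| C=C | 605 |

D(H-H) ≈ 449 kJ/mol

Let D be the H-H bond energy.
Σ(broken) = 3×351 + 10×398 = 5033
Σ(formed) = 8×398 + 2×605 + 1×D = 4394 + D
ΔH = Σ(broken) − Σ(formed) = (5033) − (4394 + D) = +639 − D
Setting this equal to +190 kJ gives D = 449 kJ/mol.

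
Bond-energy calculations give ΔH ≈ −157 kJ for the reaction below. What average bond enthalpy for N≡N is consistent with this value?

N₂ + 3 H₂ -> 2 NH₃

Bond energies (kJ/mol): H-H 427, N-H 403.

D(N≡N) ≈ 980 kJ/mol

Let D be the N≡N bond energy.
Σ(broken) = 3×427 + 1×D = 1281 + D
Σ(formed) = 6×403 = 2418
ΔH = Σ(broken) − Σ(formed) = (1281 + D) − (2418) = −1137 + D
Setting this equal to −157 kJ gives D = 980 kJ/mol.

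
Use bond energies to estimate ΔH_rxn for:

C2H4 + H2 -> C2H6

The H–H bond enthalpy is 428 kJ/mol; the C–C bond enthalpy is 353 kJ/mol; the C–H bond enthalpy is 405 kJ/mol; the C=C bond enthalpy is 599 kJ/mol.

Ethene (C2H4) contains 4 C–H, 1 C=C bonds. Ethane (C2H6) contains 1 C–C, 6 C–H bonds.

Bonds broken (reactants):
  C–H: 4 × 405 = 1620
  C=C: 1 × 599 = 599
  H–H: 1 × 428 = 428
  Σ(broken) = 2647 kJ
Bonds formed (products):
  C–C: 1 × 353 = 353
  C–H: 6 × 405 = 2430
  Σ(formed) = 2783 kJ
ΔH = Σ(broken) − Σ(formed) = 2647 − 2783 = −136 kJ

ΔH ≈ −136 kJ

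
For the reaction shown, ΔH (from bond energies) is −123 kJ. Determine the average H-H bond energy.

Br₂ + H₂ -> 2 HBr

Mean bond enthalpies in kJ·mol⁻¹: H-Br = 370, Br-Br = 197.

Let D be the H-H bond energy.
Σ(broken) = 1×197 + 1×D = 197 + D
Σ(formed) = 2×370 = 740
ΔH = Σ(broken) − Σ(formed) = (197 + D) − (740) = −543 + D
Setting this equal to −123 kJ gives D = 420 kJ/mol.

D(H-H) ≈ 420 kJ/mol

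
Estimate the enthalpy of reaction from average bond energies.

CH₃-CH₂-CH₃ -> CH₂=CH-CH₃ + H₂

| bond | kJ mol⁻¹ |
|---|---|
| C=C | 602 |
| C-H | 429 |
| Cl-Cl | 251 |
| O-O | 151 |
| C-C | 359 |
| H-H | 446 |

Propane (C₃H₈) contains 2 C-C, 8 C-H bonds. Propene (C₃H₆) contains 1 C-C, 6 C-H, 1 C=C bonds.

ΔH ≈ +169 kJ

Bonds broken (reactants):
  C-C: 2 × 359 = 718
  C-H: 8 × 429 = 3432
  Σ(broken) = 4150 kJ
Bonds formed (products):
  C-C: 1 × 359 = 359
  C-H: 6 × 429 = 2574
  C=C: 1 × 602 = 602
  H-H: 1 × 446 = 446
  Σ(formed) = 3981 kJ
ΔH = Σ(broken) − Σ(formed) = 4150 − 3981 = +169 kJ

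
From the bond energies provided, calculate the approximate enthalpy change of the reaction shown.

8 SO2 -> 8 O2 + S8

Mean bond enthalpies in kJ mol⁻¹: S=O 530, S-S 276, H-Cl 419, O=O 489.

ΔH ≈ +2360 kJ

Bonds broken (reactants):
  S=O: 16 × 530 = 8480
  Σ(broken) = 8480 kJ
Bonds formed (products):
  O=O: 8 × 489 = 3912
  S-S: 8 × 276 = 2208
  Σ(formed) = 6120 kJ
ΔH = Σ(broken) − Σ(formed) = 8480 − 6120 = +2360 kJ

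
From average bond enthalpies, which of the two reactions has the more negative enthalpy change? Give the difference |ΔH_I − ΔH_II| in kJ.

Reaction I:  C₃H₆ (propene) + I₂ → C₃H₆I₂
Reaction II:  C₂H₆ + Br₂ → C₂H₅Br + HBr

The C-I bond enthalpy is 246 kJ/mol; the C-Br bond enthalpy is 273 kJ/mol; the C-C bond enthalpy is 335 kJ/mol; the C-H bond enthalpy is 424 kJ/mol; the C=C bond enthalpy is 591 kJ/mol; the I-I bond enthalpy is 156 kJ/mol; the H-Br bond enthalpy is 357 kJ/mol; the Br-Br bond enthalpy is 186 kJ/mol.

Reaction I:
  Bonds broken (reactants):
    C-C: 1 × 335 = 335
    C-H: 6 × 424 = 2544
    C=C: 1 × 591 = 591
    I-I: 1 × 156 = 156
    Σ(broken) = 3626 kJ
  Bonds formed (products):
    C-C: 2 × 335 = 670
    C-H: 6 × 424 = 2544
    C-I: 2 × 246 = 492
    Σ(formed) = 3706 kJ
  ΔH_I = 3626 − 3706 = −80 kJ
Reaction II:
  Bonds broken (reactants):
    Br-Br: 1 × 186 = 186
    C-C: 1 × 335 = 335
    C-H: 6 × 424 = 2544
    Σ(broken) = 3065 kJ
  Bonds formed (products):
    C-Br: 1 × 273 = 273
    C-C: 1 × 335 = 335
    C-H: 5 × 424 = 2120
    H-Br: 1 × 357 = 357
    Σ(formed) = 3085 kJ
  ΔH_II = 3065 − 3085 = −20 kJ
ΔH_I − ΔH_II = −60 kJ, so reaction I has the more negative ΔH; |ΔH_I − ΔH_II| = 60 kJ.

Reaction I, by 60 kJ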